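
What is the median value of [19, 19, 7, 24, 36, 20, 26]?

20

Step 1: Sort the data in ascending order: [7, 19, 19, 20, 24, 26, 36]
Step 2: The number of values is n = 7.
Step 3: Since n is odd, the median is the middle value at position 4: 20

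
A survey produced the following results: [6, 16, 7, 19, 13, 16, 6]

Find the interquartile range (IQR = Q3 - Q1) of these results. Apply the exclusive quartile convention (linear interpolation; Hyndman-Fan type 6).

10

Step 1: Sort the data: [6, 6, 7, 13, 16, 16, 19]
Step 2: n = 7
Step 3: Using the exclusive quartile method:
  Q1 = 6
  Q2 (median) = 13
  Q3 = 16
  IQR = Q3 - Q1 = 16 - 6 = 10
Step 4: IQR = 10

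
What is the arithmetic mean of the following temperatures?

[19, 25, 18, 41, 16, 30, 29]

25.4286

Step 1: Sum all values: 19 + 25 + 18 + 41 + 16 + 30 + 29 = 178
Step 2: Count the number of values: n = 7
Step 3: Mean = sum / n = 178 / 7 = 25.4286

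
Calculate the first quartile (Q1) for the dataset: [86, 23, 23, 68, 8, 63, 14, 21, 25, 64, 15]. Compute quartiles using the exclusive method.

15

Step 1: Sort the data: [8, 14, 15, 21, 23, 23, 25, 63, 64, 68, 86]
Step 2: n = 11
Step 3: Using the exclusive quartile method:
  Q1 = 15
  Q2 (median) = 23
  Q3 = 64
  IQR = Q3 - Q1 = 64 - 15 = 49
Step 4: Q1 = 15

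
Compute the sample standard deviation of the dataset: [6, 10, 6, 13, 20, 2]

6.3797

Step 1: Compute the mean: 9.5
Step 2: Sum of squared deviations from the mean: 203.5
Step 3: Sample variance = 203.5 / 5 = 40.7
Step 4: Standard deviation = sqrt(40.7) = 6.3797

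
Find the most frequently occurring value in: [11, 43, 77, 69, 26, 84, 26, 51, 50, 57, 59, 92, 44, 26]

26

Step 1: Count the frequency of each value:
  11: appears 1 time(s)
  26: appears 3 time(s)
  43: appears 1 time(s)
  44: appears 1 time(s)
  50: appears 1 time(s)
  51: appears 1 time(s)
  57: appears 1 time(s)
  59: appears 1 time(s)
  69: appears 1 time(s)
  77: appears 1 time(s)
  84: appears 1 time(s)
  92: appears 1 time(s)
Step 2: The value 26 appears most frequently (3 times).
Step 3: Mode = 26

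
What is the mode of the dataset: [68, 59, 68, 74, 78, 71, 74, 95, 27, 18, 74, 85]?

74

Step 1: Count the frequency of each value:
  18: appears 1 time(s)
  27: appears 1 time(s)
  59: appears 1 time(s)
  68: appears 2 time(s)
  71: appears 1 time(s)
  74: appears 3 time(s)
  78: appears 1 time(s)
  85: appears 1 time(s)
  95: appears 1 time(s)
Step 2: The value 74 appears most frequently (3 times).
Step 3: Mode = 74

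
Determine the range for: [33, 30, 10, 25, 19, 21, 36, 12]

26

Step 1: Identify the maximum value: max = 36
Step 2: Identify the minimum value: min = 10
Step 3: Range = max - min = 36 - 10 = 26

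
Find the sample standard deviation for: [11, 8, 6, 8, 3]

2.9496

Step 1: Compute the mean: 7.2
Step 2: Sum of squared deviations from the mean: 34.8
Step 3: Sample variance = 34.8 / 4 = 8.7
Step 4: Standard deviation = sqrt(8.7) = 2.9496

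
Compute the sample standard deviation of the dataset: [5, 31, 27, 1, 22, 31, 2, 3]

13.6983

Step 1: Compute the mean: 15.25
Step 2: Sum of squared deviations from the mean: 1313.5
Step 3: Sample variance = 1313.5 / 7 = 187.6429
Step 4: Standard deviation = sqrt(187.6429) = 13.6983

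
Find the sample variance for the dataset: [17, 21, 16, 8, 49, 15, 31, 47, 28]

206.1944

Step 1: Compute the mean: (17 + 21 + 16 + 8 + 49 + 15 + 31 + 47 + 28) / 9 = 25.7778
Step 2: Compute squared deviations from the mean:
  (17 - 25.7778)^2 = 77.0494
  (21 - 25.7778)^2 = 22.8272
  (16 - 25.7778)^2 = 95.6049
  (8 - 25.7778)^2 = 316.0494
  (49 - 25.7778)^2 = 539.2716
  (15 - 25.7778)^2 = 116.1605
  (31 - 25.7778)^2 = 27.2716
  (47 - 25.7778)^2 = 450.3827
  (28 - 25.7778)^2 = 4.9383
Step 3: Sum of squared deviations = 1649.5556
Step 4: Sample variance = 1649.5556 / 8 = 206.1944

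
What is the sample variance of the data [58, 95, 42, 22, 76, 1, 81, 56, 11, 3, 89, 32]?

1135.4242

Step 1: Compute the mean: (58 + 95 + 42 + 22 + 76 + 1 + 81 + 56 + 11 + 3 + 89 + 32) / 12 = 47.1667
Step 2: Compute squared deviations from the mean:
  (58 - 47.1667)^2 = 117.3611
  (95 - 47.1667)^2 = 2288.0278
  (42 - 47.1667)^2 = 26.6944
  (22 - 47.1667)^2 = 633.3611
  (76 - 47.1667)^2 = 831.3611
  (1 - 47.1667)^2 = 2131.3611
  (81 - 47.1667)^2 = 1144.6944
  (56 - 47.1667)^2 = 78.0278
  (11 - 47.1667)^2 = 1308.0278
  (3 - 47.1667)^2 = 1950.6944
  (89 - 47.1667)^2 = 1750.0278
  (32 - 47.1667)^2 = 230.0278
Step 3: Sum of squared deviations = 12489.6667
Step 4: Sample variance = 12489.6667 / 11 = 1135.4242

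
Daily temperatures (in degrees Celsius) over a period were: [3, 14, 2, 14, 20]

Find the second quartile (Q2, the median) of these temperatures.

14

Step 1: Sort the data: [2, 3, 14, 14, 20]
Step 2: n = 5
Step 3: Q2 is the median. Since n is odd, it is the middle value at position 3: 14
Step 4: Q2 = 14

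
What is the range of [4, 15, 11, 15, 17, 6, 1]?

16

Step 1: Identify the maximum value: max = 17
Step 2: Identify the minimum value: min = 1
Step 3: Range = max - min = 17 - 1 = 16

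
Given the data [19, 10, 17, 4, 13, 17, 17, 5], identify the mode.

17

Step 1: Count the frequency of each value:
  4: appears 1 time(s)
  5: appears 1 time(s)
  10: appears 1 time(s)
  13: appears 1 time(s)
  17: appears 3 time(s)
  19: appears 1 time(s)
Step 2: The value 17 appears most frequently (3 times).
Step 3: Mode = 17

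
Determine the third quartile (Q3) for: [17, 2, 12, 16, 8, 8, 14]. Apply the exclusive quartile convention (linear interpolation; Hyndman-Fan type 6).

16

Step 1: Sort the data: [2, 8, 8, 12, 14, 16, 17]
Step 2: n = 7
Step 3: Using the exclusive quartile method:
  Q1 = 8
  Q2 (median) = 12
  Q3 = 16
  IQR = Q3 - Q1 = 16 - 8 = 8
Step 4: Q3 = 16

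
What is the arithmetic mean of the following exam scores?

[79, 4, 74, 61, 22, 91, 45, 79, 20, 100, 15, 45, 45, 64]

53.1429

Step 1: Sum all values: 79 + 4 + 74 + 61 + 22 + 91 + 45 + 79 + 20 + 100 + 15 + 45 + 45 + 64 = 744
Step 2: Count the number of values: n = 14
Step 3: Mean = sum / n = 744 / 14 = 53.1429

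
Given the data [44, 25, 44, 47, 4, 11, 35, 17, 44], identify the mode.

44

Step 1: Count the frequency of each value:
  4: appears 1 time(s)
  11: appears 1 time(s)
  17: appears 1 time(s)
  25: appears 1 time(s)
  35: appears 1 time(s)
  44: appears 3 time(s)
  47: appears 1 time(s)
Step 2: The value 44 appears most frequently (3 times).
Step 3: Mode = 44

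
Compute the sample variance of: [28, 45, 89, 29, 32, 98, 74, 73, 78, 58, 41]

631.2545

Step 1: Compute the mean: (28 + 45 + 89 + 29 + 32 + 98 + 74 + 73 + 78 + 58 + 41) / 11 = 58.6364
Step 2: Compute squared deviations from the mean:
  (28 - 58.6364)^2 = 938.5868
  (45 - 58.6364)^2 = 185.9504
  (89 - 58.6364)^2 = 921.9504
  (29 - 58.6364)^2 = 878.314
  (32 - 58.6364)^2 = 709.4959
  (98 - 58.6364)^2 = 1549.4959
  (74 - 58.6364)^2 = 236.0413
  (73 - 58.6364)^2 = 206.314
  (78 - 58.6364)^2 = 374.9504
  (58 - 58.6364)^2 = 0.405
  (41 - 58.6364)^2 = 311.0413
Step 3: Sum of squared deviations = 6312.5455
Step 4: Sample variance = 6312.5455 / 10 = 631.2545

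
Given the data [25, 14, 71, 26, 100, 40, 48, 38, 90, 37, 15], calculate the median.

38

Step 1: Sort the data in ascending order: [14, 15, 25, 26, 37, 38, 40, 48, 71, 90, 100]
Step 2: The number of values is n = 11.
Step 3: Since n is odd, the median is the middle value at position 6: 38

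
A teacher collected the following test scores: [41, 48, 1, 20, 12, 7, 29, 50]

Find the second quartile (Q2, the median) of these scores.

24.5

Step 1: Sort the data: [1, 7, 12, 20, 29, 41, 48, 50]
Step 2: n = 8
Step 3: Q2 is the median. Since n is even, it is the average of the values at positions 4 and 5:
  Q2 = (20 + 29) / 2 = 24.5
Step 4: Q2 = 24.5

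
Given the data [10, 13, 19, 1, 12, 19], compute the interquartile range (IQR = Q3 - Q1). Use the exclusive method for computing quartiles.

11.25

Step 1: Sort the data: [1, 10, 12, 13, 19, 19]
Step 2: n = 6
Step 3: Using the exclusive quartile method:
  Q1 = 7.75
  Q2 (median) = 12.5
  Q3 = 19
  IQR = Q3 - Q1 = 19 - 7.75 = 11.25
Step 4: IQR = 11.25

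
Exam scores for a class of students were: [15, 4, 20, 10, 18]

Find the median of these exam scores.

15

Step 1: Sort the data in ascending order: [4, 10, 15, 18, 20]
Step 2: The number of values is n = 5.
Step 3: Since n is odd, the median is the middle value at position 3: 15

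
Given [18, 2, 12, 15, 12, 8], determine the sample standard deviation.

5.6006

Step 1: Compute the mean: 11.1667
Step 2: Sum of squared deviations from the mean: 156.8333
Step 3: Sample variance = 156.8333 / 5 = 31.3667
Step 4: Standard deviation = sqrt(31.3667) = 5.6006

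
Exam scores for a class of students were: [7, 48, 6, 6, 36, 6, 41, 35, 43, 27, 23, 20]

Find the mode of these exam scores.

6

Step 1: Count the frequency of each value:
  6: appears 3 time(s)
  7: appears 1 time(s)
  20: appears 1 time(s)
  23: appears 1 time(s)
  27: appears 1 time(s)
  35: appears 1 time(s)
  36: appears 1 time(s)
  41: appears 1 time(s)
  43: appears 1 time(s)
  48: appears 1 time(s)
Step 2: The value 6 appears most frequently (3 times).
Step 3: Mode = 6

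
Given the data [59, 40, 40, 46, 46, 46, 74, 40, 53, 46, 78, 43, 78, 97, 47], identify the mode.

46

Step 1: Count the frequency of each value:
  40: appears 3 time(s)
  43: appears 1 time(s)
  46: appears 4 time(s)
  47: appears 1 time(s)
  53: appears 1 time(s)
  59: appears 1 time(s)
  74: appears 1 time(s)
  78: appears 2 time(s)
  97: appears 1 time(s)
Step 2: The value 46 appears most frequently (4 times).
Step 3: Mode = 46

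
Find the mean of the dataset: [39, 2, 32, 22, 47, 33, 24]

28.4286

Step 1: Sum all values: 39 + 2 + 32 + 22 + 47 + 33 + 24 = 199
Step 2: Count the number of values: n = 7
Step 3: Mean = sum / n = 199 / 7 = 28.4286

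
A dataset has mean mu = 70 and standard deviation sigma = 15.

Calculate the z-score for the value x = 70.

0

Step 1: Recall the z-score formula: z = (x - mu) / sigma
Step 2: Substitute values: z = (70 - 70) / 15
Step 3: z = 0 / 15 = 0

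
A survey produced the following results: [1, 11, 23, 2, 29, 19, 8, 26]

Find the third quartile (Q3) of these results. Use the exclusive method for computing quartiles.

25.25

Step 1: Sort the data: [1, 2, 8, 11, 19, 23, 26, 29]
Step 2: n = 8
Step 3: Using the exclusive quartile method:
  Q1 = 3.5
  Q2 (median) = 15
  Q3 = 25.25
  IQR = Q3 - Q1 = 25.25 - 3.5 = 21.75
Step 4: Q3 = 25.25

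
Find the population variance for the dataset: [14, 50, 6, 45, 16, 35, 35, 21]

217.9375

Step 1: Compute the mean: (14 + 50 + 6 + 45 + 16 + 35 + 35 + 21) / 8 = 27.75
Step 2: Compute squared deviations from the mean:
  (14 - 27.75)^2 = 189.0625
  (50 - 27.75)^2 = 495.0625
  (6 - 27.75)^2 = 473.0625
  (45 - 27.75)^2 = 297.5625
  (16 - 27.75)^2 = 138.0625
  (35 - 27.75)^2 = 52.5625
  (35 - 27.75)^2 = 52.5625
  (21 - 27.75)^2 = 45.5625
Step 3: Sum of squared deviations = 1743.5
Step 4: Population variance = 1743.5 / 8 = 217.9375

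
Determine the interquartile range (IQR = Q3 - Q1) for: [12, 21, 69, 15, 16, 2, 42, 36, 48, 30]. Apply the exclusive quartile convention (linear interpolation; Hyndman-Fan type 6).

29.25

Step 1: Sort the data: [2, 12, 15, 16, 21, 30, 36, 42, 48, 69]
Step 2: n = 10
Step 3: Using the exclusive quartile method:
  Q1 = 14.25
  Q2 (median) = 25.5
  Q3 = 43.5
  IQR = Q3 - Q1 = 43.5 - 14.25 = 29.25
Step 4: IQR = 29.25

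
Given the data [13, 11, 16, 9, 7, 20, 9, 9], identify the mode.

9

Step 1: Count the frequency of each value:
  7: appears 1 time(s)
  9: appears 3 time(s)
  11: appears 1 time(s)
  13: appears 1 time(s)
  16: appears 1 time(s)
  20: appears 1 time(s)
Step 2: The value 9 appears most frequently (3 times).
Step 3: Mode = 9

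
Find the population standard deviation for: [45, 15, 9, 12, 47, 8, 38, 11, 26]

15.0637

Step 1: Compute the mean: 23.4444
Step 2: Sum of squared deviations from the mean: 2042.2222
Step 3: Population variance = 2042.2222 / 9 = 226.9136
Step 4: Standard deviation = sqrt(226.9136) = 15.0637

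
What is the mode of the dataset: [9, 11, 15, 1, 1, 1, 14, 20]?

1

Step 1: Count the frequency of each value:
  1: appears 3 time(s)
  9: appears 1 time(s)
  11: appears 1 time(s)
  14: appears 1 time(s)
  15: appears 1 time(s)
  20: appears 1 time(s)
Step 2: The value 1 appears most frequently (3 times).
Step 3: Mode = 1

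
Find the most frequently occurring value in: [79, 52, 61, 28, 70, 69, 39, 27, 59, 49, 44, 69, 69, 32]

69

Step 1: Count the frequency of each value:
  27: appears 1 time(s)
  28: appears 1 time(s)
  32: appears 1 time(s)
  39: appears 1 time(s)
  44: appears 1 time(s)
  49: appears 1 time(s)
  52: appears 1 time(s)
  59: appears 1 time(s)
  61: appears 1 time(s)
  69: appears 3 time(s)
  70: appears 1 time(s)
  79: appears 1 time(s)
Step 2: The value 69 appears most frequently (3 times).
Step 3: Mode = 69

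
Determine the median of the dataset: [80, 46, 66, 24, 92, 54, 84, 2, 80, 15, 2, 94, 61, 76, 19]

61

Step 1: Sort the data in ascending order: [2, 2, 15, 19, 24, 46, 54, 61, 66, 76, 80, 80, 84, 92, 94]
Step 2: The number of values is n = 15.
Step 3: Since n is odd, the median is the middle value at position 8: 61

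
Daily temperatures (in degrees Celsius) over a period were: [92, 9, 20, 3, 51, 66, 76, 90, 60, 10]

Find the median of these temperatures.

55.5

Step 1: Sort the data in ascending order: [3, 9, 10, 20, 51, 60, 66, 76, 90, 92]
Step 2: The number of values is n = 10.
Step 3: Since n is even, the median is the average of positions 5 and 6:
  Median = (51 + 60) / 2 = 55.5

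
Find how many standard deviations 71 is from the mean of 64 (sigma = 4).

1.75

Step 1: Recall the z-score formula: z = (x - mu) / sigma
Step 2: Substitute values: z = (71 - 64) / 4
Step 3: z = 7 / 4 = 1.75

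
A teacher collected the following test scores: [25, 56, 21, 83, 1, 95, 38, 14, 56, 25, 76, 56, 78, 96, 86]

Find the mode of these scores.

56

Step 1: Count the frequency of each value:
  1: appears 1 time(s)
  14: appears 1 time(s)
  21: appears 1 time(s)
  25: appears 2 time(s)
  38: appears 1 time(s)
  56: appears 3 time(s)
  76: appears 1 time(s)
  78: appears 1 time(s)
  83: appears 1 time(s)
  86: appears 1 time(s)
  95: appears 1 time(s)
  96: appears 1 time(s)
Step 2: The value 56 appears most frequently (3 times).
Step 3: Mode = 56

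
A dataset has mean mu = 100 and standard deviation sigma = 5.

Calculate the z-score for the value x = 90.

-2

Step 1: Recall the z-score formula: z = (x - mu) / sigma
Step 2: Substitute values: z = (90 - 100) / 5
Step 3: z = -10 / 5 = -2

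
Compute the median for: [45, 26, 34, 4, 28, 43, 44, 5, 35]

34

Step 1: Sort the data in ascending order: [4, 5, 26, 28, 34, 35, 43, 44, 45]
Step 2: The number of values is n = 9.
Step 3: Since n is odd, the median is the middle value at position 5: 34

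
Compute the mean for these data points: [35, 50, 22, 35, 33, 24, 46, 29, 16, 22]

31.2

Step 1: Sum all values: 35 + 50 + 22 + 35 + 33 + 24 + 46 + 29 + 16 + 22 = 312
Step 2: Count the number of values: n = 10
Step 3: Mean = sum / n = 312 / 10 = 31.2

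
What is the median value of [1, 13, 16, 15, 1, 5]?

9

Step 1: Sort the data in ascending order: [1, 1, 5, 13, 15, 16]
Step 2: The number of values is n = 6.
Step 3: Since n is even, the median is the average of positions 3 and 4:
  Median = (5 + 13) / 2 = 9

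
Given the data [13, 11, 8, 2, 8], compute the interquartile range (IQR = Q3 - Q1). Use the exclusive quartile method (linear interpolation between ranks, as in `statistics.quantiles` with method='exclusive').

7

Step 1: Sort the data: [2, 8, 8, 11, 13]
Step 2: n = 5
Step 3: Using the exclusive quartile method:
  Q1 = 5
  Q2 (median) = 8
  Q3 = 12
  IQR = Q3 - Q1 = 12 - 5 = 7
Step 4: IQR = 7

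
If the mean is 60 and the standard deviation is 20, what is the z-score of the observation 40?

-1

Step 1: Recall the z-score formula: z = (x - mu) / sigma
Step 2: Substitute values: z = (40 - 60) / 20
Step 3: z = -20 / 20 = -1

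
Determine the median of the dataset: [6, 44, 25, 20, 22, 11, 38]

22

Step 1: Sort the data in ascending order: [6, 11, 20, 22, 25, 38, 44]
Step 2: The number of values is n = 7.
Step 3: Since n is odd, the median is the middle value at position 4: 22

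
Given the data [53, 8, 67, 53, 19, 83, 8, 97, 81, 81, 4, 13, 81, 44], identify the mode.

81

Step 1: Count the frequency of each value:
  4: appears 1 time(s)
  8: appears 2 time(s)
  13: appears 1 time(s)
  19: appears 1 time(s)
  44: appears 1 time(s)
  53: appears 2 time(s)
  67: appears 1 time(s)
  81: appears 3 time(s)
  83: appears 1 time(s)
  97: appears 1 time(s)
Step 2: The value 81 appears most frequently (3 times).
Step 3: Mode = 81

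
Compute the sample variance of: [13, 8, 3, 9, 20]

40.3

Step 1: Compute the mean: (13 + 8 + 3 + 9 + 20) / 5 = 10.6
Step 2: Compute squared deviations from the mean:
  (13 - 10.6)^2 = 5.76
  (8 - 10.6)^2 = 6.76
  (3 - 10.6)^2 = 57.76
  (9 - 10.6)^2 = 2.56
  (20 - 10.6)^2 = 88.36
Step 3: Sum of squared deviations = 161.2
Step 4: Sample variance = 161.2 / 4 = 40.3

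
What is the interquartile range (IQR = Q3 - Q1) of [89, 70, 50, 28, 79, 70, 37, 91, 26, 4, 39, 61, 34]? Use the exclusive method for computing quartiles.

43.5

Step 1: Sort the data: [4, 26, 28, 34, 37, 39, 50, 61, 70, 70, 79, 89, 91]
Step 2: n = 13
Step 3: Using the exclusive quartile method:
  Q1 = 31
  Q2 (median) = 50
  Q3 = 74.5
  IQR = Q3 - Q1 = 74.5 - 31 = 43.5
Step 4: IQR = 43.5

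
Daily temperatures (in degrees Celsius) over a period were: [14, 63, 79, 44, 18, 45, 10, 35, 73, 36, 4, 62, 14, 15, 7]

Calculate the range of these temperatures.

75

Step 1: Identify the maximum value: max = 79
Step 2: Identify the minimum value: min = 4
Step 3: Range = max - min = 79 - 4 = 75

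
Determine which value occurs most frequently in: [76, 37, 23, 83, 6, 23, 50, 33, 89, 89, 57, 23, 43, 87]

23

Step 1: Count the frequency of each value:
  6: appears 1 time(s)
  23: appears 3 time(s)
  33: appears 1 time(s)
  37: appears 1 time(s)
  43: appears 1 time(s)
  50: appears 1 time(s)
  57: appears 1 time(s)
  76: appears 1 time(s)
  83: appears 1 time(s)
  87: appears 1 time(s)
  89: appears 2 time(s)
Step 2: The value 23 appears most frequently (3 times).
Step 3: Mode = 23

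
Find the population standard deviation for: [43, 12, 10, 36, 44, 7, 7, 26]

15.0867

Step 1: Compute the mean: 23.125
Step 2: Sum of squared deviations from the mean: 1820.875
Step 3: Population variance = 1820.875 / 8 = 227.6094
Step 4: Standard deviation = sqrt(227.6094) = 15.0867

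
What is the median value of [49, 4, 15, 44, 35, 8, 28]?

28

Step 1: Sort the data in ascending order: [4, 8, 15, 28, 35, 44, 49]
Step 2: The number of values is n = 7.
Step 3: Since n is odd, the median is the middle value at position 4: 28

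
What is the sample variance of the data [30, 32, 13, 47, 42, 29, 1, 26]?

219.1429

Step 1: Compute the mean: (30 + 32 + 13 + 47 + 42 + 29 + 1 + 26) / 8 = 27.5
Step 2: Compute squared deviations from the mean:
  (30 - 27.5)^2 = 6.25
  (32 - 27.5)^2 = 20.25
  (13 - 27.5)^2 = 210.25
  (47 - 27.5)^2 = 380.25
  (42 - 27.5)^2 = 210.25
  (29 - 27.5)^2 = 2.25
  (1 - 27.5)^2 = 702.25
  (26 - 27.5)^2 = 2.25
Step 3: Sum of squared deviations = 1534
Step 4: Sample variance = 1534 / 7 = 219.1429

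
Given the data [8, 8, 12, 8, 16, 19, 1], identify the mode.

8

Step 1: Count the frequency of each value:
  1: appears 1 time(s)
  8: appears 3 time(s)
  12: appears 1 time(s)
  16: appears 1 time(s)
  19: appears 1 time(s)
Step 2: The value 8 appears most frequently (3 times).
Step 3: Mode = 8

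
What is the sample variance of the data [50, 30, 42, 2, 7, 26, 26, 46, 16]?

283.9444

Step 1: Compute the mean: (50 + 30 + 42 + 2 + 7 + 26 + 26 + 46 + 16) / 9 = 27.2222
Step 2: Compute squared deviations from the mean:
  (50 - 27.2222)^2 = 518.8272
  (30 - 27.2222)^2 = 7.716
  (42 - 27.2222)^2 = 218.3827
  (2 - 27.2222)^2 = 636.1605
  (7 - 27.2222)^2 = 408.9383
  (26 - 27.2222)^2 = 1.4938
  (26 - 27.2222)^2 = 1.4938
  (46 - 27.2222)^2 = 352.6049
  (16 - 27.2222)^2 = 125.9383
Step 3: Sum of squared deviations = 2271.5556
Step 4: Sample variance = 2271.5556 / 8 = 283.9444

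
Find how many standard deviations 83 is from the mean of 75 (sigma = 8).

1

Step 1: Recall the z-score formula: z = (x - mu) / sigma
Step 2: Substitute values: z = (83 - 75) / 8
Step 3: z = 8 / 8 = 1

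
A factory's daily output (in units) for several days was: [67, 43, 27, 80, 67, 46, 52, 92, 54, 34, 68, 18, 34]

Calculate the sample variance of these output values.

469.7692

Step 1: Compute the mean: (67 + 43 + 27 + 80 + 67 + 46 + 52 + 92 + 54 + 34 + 68 + 18 + 34) / 13 = 52.4615
Step 2: Compute squared deviations from the mean:
  (67 - 52.4615)^2 = 211.3669
  (43 - 52.4615)^2 = 89.5207
  (27 - 52.4615)^2 = 648.2899
  (80 - 52.4615)^2 = 758.3669
  (67 - 52.4615)^2 = 211.3669
  (46 - 52.4615)^2 = 41.7515
  (52 - 52.4615)^2 = 0.213
  (92 - 52.4615)^2 = 1563.2899
  (54 - 52.4615)^2 = 2.3669
  (34 - 52.4615)^2 = 340.8284
  (68 - 52.4615)^2 = 241.4438
  (18 - 52.4615)^2 = 1187.5976
  (34 - 52.4615)^2 = 340.8284
Step 3: Sum of squared deviations = 5637.2308
Step 4: Sample variance = 5637.2308 / 12 = 469.7692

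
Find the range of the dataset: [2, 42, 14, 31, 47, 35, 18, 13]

45

Step 1: Identify the maximum value: max = 47
Step 2: Identify the minimum value: min = 2
Step 3: Range = max - min = 47 - 2 = 45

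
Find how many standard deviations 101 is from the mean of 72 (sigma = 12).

2.4167

Step 1: Recall the z-score formula: z = (x - mu) / sigma
Step 2: Substitute values: z = (101 - 72) / 12
Step 3: z = 29 / 12 = 2.4167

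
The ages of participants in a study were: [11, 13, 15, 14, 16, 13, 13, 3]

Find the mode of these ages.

13

Step 1: Count the frequency of each value:
  3: appears 1 time(s)
  11: appears 1 time(s)
  13: appears 3 time(s)
  14: appears 1 time(s)
  15: appears 1 time(s)
  16: appears 1 time(s)
Step 2: The value 13 appears most frequently (3 times).
Step 3: Mode = 13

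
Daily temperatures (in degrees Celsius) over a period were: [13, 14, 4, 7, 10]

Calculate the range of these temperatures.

10

Step 1: Identify the maximum value: max = 14
Step 2: Identify the minimum value: min = 4
Step 3: Range = max - min = 14 - 4 = 10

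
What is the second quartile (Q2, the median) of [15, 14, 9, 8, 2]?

9

Step 1: Sort the data: [2, 8, 9, 14, 15]
Step 2: n = 5
Step 3: Q2 is the median. Since n is odd, it is the middle value at position 3: 9
Step 4: Q2 = 9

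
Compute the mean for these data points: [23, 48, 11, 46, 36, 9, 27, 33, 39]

30.2222

Step 1: Sum all values: 23 + 48 + 11 + 46 + 36 + 9 + 27 + 33 + 39 = 272
Step 2: Count the number of values: n = 9
Step 3: Mean = sum / n = 272 / 9 = 30.2222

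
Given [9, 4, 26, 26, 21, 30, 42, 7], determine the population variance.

149.9844

Step 1: Compute the mean: (9 + 4 + 26 + 26 + 21 + 30 + 42 + 7) / 8 = 20.625
Step 2: Compute squared deviations from the mean:
  (9 - 20.625)^2 = 135.1406
  (4 - 20.625)^2 = 276.3906
  (26 - 20.625)^2 = 28.8906
  (26 - 20.625)^2 = 28.8906
  (21 - 20.625)^2 = 0.1406
  (30 - 20.625)^2 = 87.8906
  (42 - 20.625)^2 = 456.8906
  (7 - 20.625)^2 = 185.6406
Step 3: Sum of squared deviations = 1199.875
Step 4: Population variance = 1199.875 / 8 = 149.9844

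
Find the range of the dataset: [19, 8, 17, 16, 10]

11

Step 1: Identify the maximum value: max = 19
Step 2: Identify the minimum value: min = 8
Step 3: Range = max - min = 19 - 8 = 11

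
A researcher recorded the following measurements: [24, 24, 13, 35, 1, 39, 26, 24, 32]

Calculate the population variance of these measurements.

118.1728

Step 1: Compute the mean: (24 + 24 + 13 + 35 + 1 + 39 + 26 + 24 + 32) / 9 = 24.2222
Step 2: Compute squared deviations from the mean:
  (24 - 24.2222)^2 = 0.0494
  (24 - 24.2222)^2 = 0.0494
  (13 - 24.2222)^2 = 125.9383
  (35 - 24.2222)^2 = 116.1605
  (1 - 24.2222)^2 = 539.2716
  (39 - 24.2222)^2 = 218.3827
  (26 - 24.2222)^2 = 3.1605
  (24 - 24.2222)^2 = 0.0494
  (32 - 24.2222)^2 = 60.4938
Step 3: Sum of squared deviations = 1063.5556
Step 4: Population variance = 1063.5556 / 9 = 118.1728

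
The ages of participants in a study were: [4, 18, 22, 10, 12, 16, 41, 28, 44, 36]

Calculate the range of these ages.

40

Step 1: Identify the maximum value: max = 44
Step 2: Identify the minimum value: min = 4
Step 3: Range = max - min = 44 - 4 = 40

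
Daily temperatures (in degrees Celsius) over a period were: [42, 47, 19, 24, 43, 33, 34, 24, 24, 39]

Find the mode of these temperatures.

24

Step 1: Count the frequency of each value:
  19: appears 1 time(s)
  24: appears 3 time(s)
  33: appears 1 time(s)
  34: appears 1 time(s)
  39: appears 1 time(s)
  42: appears 1 time(s)
  43: appears 1 time(s)
  47: appears 1 time(s)
Step 2: The value 24 appears most frequently (3 times).
Step 3: Mode = 24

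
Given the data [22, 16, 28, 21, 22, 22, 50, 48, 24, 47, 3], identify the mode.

22

Step 1: Count the frequency of each value:
  3: appears 1 time(s)
  16: appears 1 time(s)
  21: appears 1 time(s)
  22: appears 3 time(s)
  24: appears 1 time(s)
  28: appears 1 time(s)
  47: appears 1 time(s)
  48: appears 1 time(s)
  50: appears 1 time(s)
Step 2: The value 22 appears most frequently (3 times).
Step 3: Mode = 22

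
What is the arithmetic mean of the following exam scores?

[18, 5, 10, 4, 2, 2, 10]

7.2857

Step 1: Sum all values: 18 + 5 + 10 + 4 + 2 + 2 + 10 = 51
Step 2: Count the number of values: n = 7
Step 3: Mean = sum / n = 51 / 7 = 7.2857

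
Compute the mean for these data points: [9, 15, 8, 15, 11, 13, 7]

11.1429

Step 1: Sum all values: 9 + 15 + 8 + 15 + 11 + 13 + 7 = 78
Step 2: Count the number of values: n = 7
Step 3: Mean = sum / n = 78 / 7 = 11.1429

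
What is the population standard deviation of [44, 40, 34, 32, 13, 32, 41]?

9.5126

Step 1: Compute the mean: 33.7143
Step 2: Sum of squared deviations from the mean: 633.4286
Step 3: Population variance = 633.4286 / 7 = 90.4898
Step 4: Standard deviation = sqrt(90.4898) = 9.5126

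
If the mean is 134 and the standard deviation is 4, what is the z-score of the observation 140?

1.5

Step 1: Recall the z-score formula: z = (x - mu) / sigma
Step 2: Substitute values: z = (140 - 134) / 4
Step 3: z = 6 / 4 = 1.5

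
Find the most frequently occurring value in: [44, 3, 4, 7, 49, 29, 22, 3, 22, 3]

3

Step 1: Count the frequency of each value:
  3: appears 3 time(s)
  4: appears 1 time(s)
  7: appears 1 time(s)
  22: appears 2 time(s)
  29: appears 1 time(s)
  44: appears 1 time(s)
  49: appears 1 time(s)
Step 2: The value 3 appears most frequently (3 times).
Step 3: Mode = 3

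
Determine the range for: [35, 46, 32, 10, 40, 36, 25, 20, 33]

36

Step 1: Identify the maximum value: max = 46
Step 2: Identify the minimum value: min = 10
Step 3: Range = max - min = 46 - 10 = 36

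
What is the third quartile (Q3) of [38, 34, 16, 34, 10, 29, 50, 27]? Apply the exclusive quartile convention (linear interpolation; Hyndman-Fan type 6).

37

Step 1: Sort the data: [10, 16, 27, 29, 34, 34, 38, 50]
Step 2: n = 8
Step 3: Using the exclusive quartile method:
  Q1 = 18.75
  Q2 (median) = 31.5
  Q3 = 37
  IQR = Q3 - Q1 = 37 - 18.75 = 18.25
Step 4: Q3 = 37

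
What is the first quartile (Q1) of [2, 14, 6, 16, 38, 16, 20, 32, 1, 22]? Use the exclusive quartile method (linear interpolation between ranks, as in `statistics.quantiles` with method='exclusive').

5

Step 1: Sort the data: [1, 2, 6, 14, 16, 16, 20, 22, 32, 38]
Step 2: n = 10
Step 3: Using the exclusive quartile method:
  Q1 = 5
  Q2 (median) = 16
  Q3 = 24.5
  IQR = Q3 - Q1 = 24.5 - 5 = 19.5
Step 4: Q1 = 5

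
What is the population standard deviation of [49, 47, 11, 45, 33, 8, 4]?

18.4424

Step 1: Compute the mean: 28.1429
Step 2: Sum of squared deviations from the mean: 2380.8571
Step 3: Population variance = 2380.8571 / 7 = 340.1224
Step 4: Standard deviation = sqrt(340.1224) = 18.4424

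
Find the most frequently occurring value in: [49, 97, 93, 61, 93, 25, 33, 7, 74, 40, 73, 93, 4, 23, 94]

93

Step 1: Count the frequency of each value:
  4: appears 1 time(s)
  7: appears 1 time(s)
  23: appears 1 time(s)
  25: appears 1 time(s)
  33: appears 1 time(s)
  40: appears 1 time(s)
  49: appears 1 time(s)
  61: appears 1 time(s)
  73: appears 1 time(s)
  74: appears 1 time(s)
  93: appears 3 time(s)
  94: appears 1 time(s)
  97: appears 1 time(s)
Step 2: The value 93 appears most frequently (3 times).
Step 3: Mode = 93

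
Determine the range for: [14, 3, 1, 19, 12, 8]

18

Step 1: Identify the maximum value: max = 19
Step 2: Identify the minimum value: min = 1
Step 3: Range = max - min = 19 - 1 = 18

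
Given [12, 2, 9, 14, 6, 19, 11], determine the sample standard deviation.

5.5032

Step 1: Compute the mean: 10.4286
Step 2: Sum of squared deviations from the mean: 181.7143
Step 3: Sample variance = 181.7143 / 6 = 30.2857
Step 4: Standard deviation = sqrt(30.2857) = 5.5032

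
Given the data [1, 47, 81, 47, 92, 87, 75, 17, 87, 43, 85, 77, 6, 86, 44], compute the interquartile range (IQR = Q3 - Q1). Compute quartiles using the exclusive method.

43

Step 1: Sort the data: [1, 6, 17, 43, 44, 47, 47, 75, 77, 81, 85, 86, 87, 87, 92]
Step 2: n = 15
Step 3: Using the exclusive quartile method:
  Q1 = 43
  Q2 (median) = 75
  Q3 = 86
  IQR = Q3 - Q1 = 86 - 43 = 43
Step 4: IQR = 43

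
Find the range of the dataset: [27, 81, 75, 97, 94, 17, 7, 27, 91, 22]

90

Step 1: Identify the maximum value: max = 97
Step 2: Identify the minimum value: min = 7
Step 3: Range = max - min = 97 - 7 = 90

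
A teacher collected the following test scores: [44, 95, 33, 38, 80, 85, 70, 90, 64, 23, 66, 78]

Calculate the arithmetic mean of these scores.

63.8333

Step 1: Sum all values: 44 + 95 + 33 + 38 + 80 + 85 + 70 + 90 + 64 + 23 + 66 + 78 = 766
Step 2: Count the number of values: n = 12
Step 3: Mean = sum / n = 766 / 12 = 63.8333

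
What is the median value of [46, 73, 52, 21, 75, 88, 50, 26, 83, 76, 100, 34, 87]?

73

Step 1: Sort the data in ascending order: [21, 26, 34, 46, 50, 52, 73, 75, 76, 83, 87, 88, 100]
Step 2: The number of values is n = 13.
Step 3: Since n is odd, the median is the middle value at position 7: 73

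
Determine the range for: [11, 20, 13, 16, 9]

11

Step 1: Identify the maximum value: max = 20
Step 2: Identify the minimum value: min = 9
Step 3: Range = max - min = 20 - 9 = 11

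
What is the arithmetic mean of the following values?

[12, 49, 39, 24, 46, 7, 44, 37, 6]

29.3333

Step 1: Sum all values: 12 + 49 + 39 + 24 + 46 + 7 + 44 + 37 + 6 = 264
Step 2: Count the number of values: n = 9
Step 3: Mean = sum / n = 264 / 9 = 29.3333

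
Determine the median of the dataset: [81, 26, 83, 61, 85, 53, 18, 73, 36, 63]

62

Step 1: Sort the data in ascending order: [18, 26, 36, 53, 61, 63, 73, 81, 83, 85]
Step 2: The number of values is n = 10.
Step 3: Since n is even, the median is the average of positions 5 and 6:
  Median = (61 + 63) / 2 = 62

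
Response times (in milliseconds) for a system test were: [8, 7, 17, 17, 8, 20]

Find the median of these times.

12.5

Step 1: Sort the data in ascending order: [7, 8, 8, 17, 17, 20]
Step 2: The number of values is n = 6.
Step 3: Since n is even, the median is the average of positions 3 and 4:
  Median = (8 + 17) / 2 = 12.5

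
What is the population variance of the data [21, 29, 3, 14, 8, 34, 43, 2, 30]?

188.6914

Step 1: Compute the mean: (21 + 29 + 3 + 14 + 8 + 34 + 43 + 2 + 30) / 9 = 20.4444
Step 2: Compute squared deviations from the mean:
  (21 - 20.4444)^2 = 0.3086
  (29 - 20.4444)^2 = 73.1975
  (3 - 20.4444)^2 = 304.3086
  (14 - 20.4444)^2 = 41.5309
  (8 - 20.4444)^2 = 154.8642
  (34 - 20.4444)^2 = 183.7531
  (43 - 20.4444)^2 = 508.7531
  (2 - 20.4444)^2 = 340.1975
  (30 - 20.4444)^2 = 91.3086
Step 3: Sum of squared deviations = 1698.2222
Step 4: Population variance = 1698.2222 / 9 = 188.6914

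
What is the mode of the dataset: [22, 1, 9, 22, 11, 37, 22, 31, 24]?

22

Step 1: Count the frequency of each value:
  1: appears 1 time(s)
  9: appears 1 time(s)
  11: appears 1 time(s)
  22: appears 3 time(s)
  24: appears 1 time(s)
  31: appears 1 time(s)
  37: appears 1 time(s)
Step 2: The value 22 appears most frequently (3 times).
Step 3: Mode = 22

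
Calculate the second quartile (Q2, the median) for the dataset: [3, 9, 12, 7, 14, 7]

8

Step 1: Sort the data: [3, 7, 7, 9, 12, 14]
Step 2: n = 6
Step 3: Q2 is the median. Since n is even, it is the average of the values at positions 3 and 4:
  Q2 = (7 + 9) / 2 = 8
Step 4: Q2 = 8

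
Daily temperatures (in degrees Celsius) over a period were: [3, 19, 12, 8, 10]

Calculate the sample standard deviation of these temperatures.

5.8566

Step 1: Compute the mean: 10.4
Step 2: Sum of squared deviations from the mean: 137.2
Step 3: Sample variance = 137.2 / 4 = 34.3
Step 4: Standard deviation = sqrt(34.3) = 5.8566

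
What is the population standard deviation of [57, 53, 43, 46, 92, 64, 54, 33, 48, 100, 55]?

19.298

Step 1: Compute the mean: 58.6364
Step 2: Sum of squared deviations from the mean: 4096.5455
Step 3: Population variance = 4096.5455 / 11 = 372.4132
Step 4: Standard deviation = sqrt(372.4132) = 19.298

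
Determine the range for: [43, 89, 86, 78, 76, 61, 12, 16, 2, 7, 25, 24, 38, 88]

87

Step 1: Identify the maximum value: max = 89
Step 2: Identify the minimum value: min = 2
Step 3: Range = max - min = 89 - 2 = 87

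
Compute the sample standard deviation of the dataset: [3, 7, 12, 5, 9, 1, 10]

3.9461

Step 1: Compute the mean: 6.7143
Step 2: Sum of squared deviations from the mean: 93.4286
Step 3: Sample variance = 93.4286 / 6 = 15.5714
Step 4: Standard deviation = sqrt(15.5714) = 3.9461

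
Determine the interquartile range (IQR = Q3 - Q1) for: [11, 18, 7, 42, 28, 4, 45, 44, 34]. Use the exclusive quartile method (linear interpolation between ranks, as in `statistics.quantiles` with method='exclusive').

34

Step 1: Sort the data: [4, 7, 11, 18, 28, 34, 42, 44, 45]
Step 2: n = 9
Step 3: Using the exclusive quartile method:
  Q1 = 9
  Q2 (median) = 28
  Q3 = 43
  IQR = Q3 - Q1 = 43 - 9 = 34
Step 4: IQR = 34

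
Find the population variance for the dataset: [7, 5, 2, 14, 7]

15.6

Step 1: Compute the mean: (7 + 5 + 2 + 14 + 7) / 5 = 7
Step 2: Compute squared deviations from the mean:
  (7 - 7)^2 = 0
  (5 - 7)^2 = 4
  (2 - 7)^2 = 25
  (14 - 7)^2 = 49
  (7 - 7)^2 = 0
Step 3: Sum of squared deviations = 78
Step 4: Population variance = 78 / 5 = 15.6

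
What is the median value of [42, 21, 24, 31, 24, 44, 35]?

31

Step 1: Sort the data in ascending order: [21, 24, 24, 31, 35, 42, 44]
Step 2: The number of values is n = 7.
Step 3: Since n is odd, the median is the middle value at position 4: 31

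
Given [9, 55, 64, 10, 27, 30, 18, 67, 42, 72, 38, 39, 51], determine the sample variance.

441.4744

Step 1: Compute the mean: (9 + 55 + 64 + 10 + 27 + 30 + 18 + 67 + 42 + 72 + 38 + 39 + 51) / 13 = 40.1538
Step 2: Compute squared deviations from the mean:
  (9 - 40.1538)^2 = 970.5621
  (55 - 40.1538)^2 = 220.4083
  (64 - 40.1538)^2 = 568.6391
  (10 - 40.1538)^2 = 909.2544
  (27 - 40.1538)^2 = 173.0237
  (30 - 40.1538)^2 = 103.1006
  (18 - 40.1538)^2 = 490.7929
  (67 - 40.1538)^2 = 720.716
  (42 - 40.1538)^2 = 3.4083
  (72 - 40.1538)^2 = 1014.1775
  (38 - 40.1538)^2 = 4.6391
  (39 - 40.1538)^2 = 1.3314
  (51 - 40.1538)^2 = 117.6391
Step 3: Sum of squared deviations = 5297.6923
Step 4: Sample variance = 5297.6923 / 12 = 441.4744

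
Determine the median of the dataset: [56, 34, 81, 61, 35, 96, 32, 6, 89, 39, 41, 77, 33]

41

Step 1: Sort the data in ascending order: [6, 32, 33, 34, 35, 39, 41, 56, 61, 77, 81, 89, 96]
Step 2: The number of values is n = 13.
Step 3: Since n is odd, the median is the middle value at position 7: 41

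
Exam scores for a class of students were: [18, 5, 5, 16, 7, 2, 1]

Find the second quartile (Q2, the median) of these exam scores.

5

Step 1: Sort the data: [1, 2, 5, 5, 7, 16, 18]
Step 2: n = 7
Step 3: Q2 is the median. Since n is odd, it is the middle value at position 4: 5
Step 4: Q2 = 5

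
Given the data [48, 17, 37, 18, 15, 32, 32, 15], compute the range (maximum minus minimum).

33

Step 1: Identify the maximum value: max = 48
Step 2: Identify the minimum value: min = 15
Step 3: Range = max - min = 48 - 15 = 33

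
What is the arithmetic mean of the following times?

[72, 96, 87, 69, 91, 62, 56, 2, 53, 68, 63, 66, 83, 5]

62.3571

Step 1: Sum all values: 72 + 96 + 87 + 69 + 91 + 62 + 56 + 2 + 53 + 68 + 63 + 66 + 83 + 5 = 873
Step 2: Count the number of values: n = 14
Step 3: Mean = sum / n = 873 / 14 = 62.3571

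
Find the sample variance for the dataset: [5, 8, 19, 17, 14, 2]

46.9667

Step 1: Compute the mean: (5 + 8 + 19 + 17 + 14 + 2) / 6 = 10.8333
Step 2: Compute squared deviations from the mean:
  (5 - 10.8333)^2 = 34.0278
  (8 - 10.8333)^2 = 8.0278
  (19 - 10.8333)^2 = 66.6944
  (17 - 10.8333)^2 = 38.0278
  (14 - 10.8333)^2 = 10.0278
  (2 - 10.8333)^2 = 78.0278
Step 3: Sum of squared deviations = 234.8333
Step 4: Sample variance = 234.8333 / 5 = 46.9667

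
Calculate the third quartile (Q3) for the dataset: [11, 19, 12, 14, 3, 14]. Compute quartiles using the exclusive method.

15.25

Step 1: Sort the data: [3, 11, 12, 14, 14, 19]
Step 2: n = 6
Step 3: Using the exclusive quartile method:
  Q1 = 9
  Q2 (median) = 13
  Q3 = 15.25
  IQR = Q3 - Q1 = 15.25 - 9 = 6.25
Step 4: Q3 = 15.25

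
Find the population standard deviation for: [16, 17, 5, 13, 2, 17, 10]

5.5769

Step 1: Compute the mean: 11.4286
Step 2: Sum of squared deviations from the mean: 217.7143
Step 3: Population variance = 217.7143 / 7 = 31.102
Step 4: Standard deviation = sqrt(31.102) = 5.5769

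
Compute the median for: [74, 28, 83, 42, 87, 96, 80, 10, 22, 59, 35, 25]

50.5

Step 1: Sort the data in ascending order: [10, 22, 25, 28, 35, 42, 59, 74, 80, 83, 87, 96]
Step 2: The number of values is n = 12.
Step 3: Since n is even, the median is the average of positions 6 and 7:
  Median = (42 + 59) / 2 = 50.5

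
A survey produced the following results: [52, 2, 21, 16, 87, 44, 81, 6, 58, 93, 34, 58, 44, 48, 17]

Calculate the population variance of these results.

762.7289

Step 1: Compute the mean: (52 + 2 + 21 + 16 + 87 + 44 + 81 + 6 + 58 + 93 + 34 + 58 + 44 + 48 + 17) / 15 = 44.0667
Step 2: Compute squared deviations from the mean:
  (52 - 44.0667)^2 = 62.9378
  (2 - 44.0667)^2 = 1769.6044
  (21 - 44.0667)^2 = 532.0711
  (16 - 44.0667)^2 = 787.7378
  (87 - 44.0667)^2 = 1843.2711
  (44 - 44.0667)^2 = 0.0044
  (81 - 44.0667)^2 = 1364.0711
  (6 - 44.0667)^2 = 1449.0711
  (58 - 44.0667)^2 = 194.1378
  (93 - 44.0667)^2 = 2394.4711
  (34 - 44.0667)^2 = 101.3378
  (58 - 44.0667)^2 = 194.1378
  (44 - 44.0667)^2 = 0.0044
  (48 - 44.0667)^2 = 15.4711
  (17 - 44.0667)^2 = 732.6044
Step 3: Sum of squared deviations = 11440.9333
Step 4: Population variance = 11440.9333 / 15 = 762.7289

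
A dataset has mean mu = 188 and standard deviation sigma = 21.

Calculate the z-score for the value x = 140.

-2.2857

Step 1: Recall the z-score formula: z = (x - mu) / sigma
Step 2: Substitute values: z = (140 - 188) / 21
Step 3: z = -48 / 21 = -2.2857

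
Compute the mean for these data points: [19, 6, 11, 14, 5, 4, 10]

9.8571

Step 1: Sum all values: 19 + 6 + 11 + 14 + 5 + 4 + 10 = 69
Step 2: Count the number of values: n = 7
Step 3: Mean = sum / n = 69 / 7 = 9.8571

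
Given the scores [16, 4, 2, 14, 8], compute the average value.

8.8

Step 1: Sum all values: 16 + 4 + 2 + 14 + 8 = 44
Step 2: Count the number of values: n = 5
Step 3: Mean = sum / n = 44 / 5 = 8.8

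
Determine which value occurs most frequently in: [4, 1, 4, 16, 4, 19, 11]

4

Step 1: Count the frequency of each value:
  1: appears 1 time(s)
  4: appears 3 time(s)
  11: appears 1 time(s)
  16: appears 1 time(s)
  19: appears 1 time(s)
Step 2: The value 4 appears most frequently (3 times).
Step 3: Mode = 4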